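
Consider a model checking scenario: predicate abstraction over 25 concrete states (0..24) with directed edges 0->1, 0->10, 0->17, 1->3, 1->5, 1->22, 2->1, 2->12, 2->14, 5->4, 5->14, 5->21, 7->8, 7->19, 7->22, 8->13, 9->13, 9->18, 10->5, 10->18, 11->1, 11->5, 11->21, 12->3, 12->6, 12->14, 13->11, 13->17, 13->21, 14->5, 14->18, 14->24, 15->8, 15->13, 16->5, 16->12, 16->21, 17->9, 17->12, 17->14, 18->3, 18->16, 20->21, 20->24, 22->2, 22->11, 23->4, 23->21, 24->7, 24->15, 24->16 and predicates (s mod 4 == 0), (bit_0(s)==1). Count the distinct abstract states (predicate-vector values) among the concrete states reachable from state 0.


BFS from 0:
Concrete reachable: {0, 1, 2, 3, 4, 5, 6, 7, 8, 9, 10, 11, 12, 13, 14, 15, 16, 17, 18, 19, 21, 22, 24}
Abstract via predicates (s mod 4 == 0), (bit_0(s)==1):
  (0,0) <- {2, 6, 10, 14, 18, 22}
  (0,1) <- {1, 3, 5, 7, 9, 11, 13, 15, 17, 19, 21}
  (1,0) <- {0, 4, 8, 12, 16, 24}
Distinct abstract states = 3

3


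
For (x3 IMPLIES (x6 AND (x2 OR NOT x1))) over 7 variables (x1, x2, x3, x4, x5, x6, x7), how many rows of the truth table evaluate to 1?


Formula: (x3 IMPLIES (x6 AND (x2 OR NOT x1))) over 7 vars (128 rows)
Evaluate each row (x1, x2, x3, x4, x5, x6, x7 as bits, MSB first):
  row 0 [0000000]: (0 IMPLIES (0 AND (0 OR NOT 0))) -> 1
  row 1 [0000001]: (0 IMPLIES (0 AND (0 OR NOT 0))) -> 1
  row 2 [0000010]: (0 IMPLIES (1 AND (0 OR NOT 0))) -> 1
  row 3 [0000011]: (0 IMPLIES (1 AND (0 OR NOT 0))) -> 1
  row 4 [0000100]: (0 IMPLIES (0 AND (0 OR NOT 0))) -> 1
  (every remaining row is evaluated the same way; all 128 results are listed next)
Full result column, 8 rows per line (x1,x2,x3,x4 fixed per line; x5,x6,x7 runs 000..111 left to right):
  rows 0-7 [x1,x2,x3,x4=0000]: 11111111  (ones: 8)
  rows 8-15 [x1,x2,x3,x4=0001]: 11111111  (ones: 8)
  rows 16-23 [x1,x2,x3,x4=0010]: 00110011  (ones: 4)
  rows 24-31 [x1,x2,x3,x4=0011]: 00110011  (ones: 4)
  rows 32-39 [x1,x2,x3,x4=0100]: 11111111  (ones: 8)
  rows 40-47 [x1,x2,x3,x4=0101]: 11111111  (ones: 8)
  rows 48-55 [x1,x2,x3,x4=0110]: 00110011  (ones: 4)
  rows 56-63 [x1,x2,x3,x4=0111]: 00110011  (ones: 4)
  rows 64-71 [x1,x2,x3,x4=1000]: 11111111  (ones: 8)
  rows 72-79 [x1,x2,x3,x4=1001]: 11111111  (ones: 8)
  rows 80-87 [x1,x2,x3,x4=1010]: 00000000  (ones: 0)
  rows 88-95 [x1,x2,x3,x4=1011]: 00000000  (ones: 0)
  rows 96-103 [x1,x2,x3,x4=1100]: 11111111  (ones: 8)
  rows 104-111 [x1,x2,x3,x4=1101]: 11111111  (ones: 8)
  rows 112-119 [x1,x2,x3,x4=1110]: 00110011  (ones: 4)
  rows 120-127 [x1,x2,x3,x4=1111]: 00110011  (ones: 4)
Count of 1-rows = 8+8+4+4+8+8+4+4+8+8+0+0+8+8+4+4 = 88

88


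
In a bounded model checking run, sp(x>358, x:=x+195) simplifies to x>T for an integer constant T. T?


Formula: sp(P, x:=E) = exists old_x. (x = E[old_x/x]) AND P[old_x/x] (old_x is the value of x before the assignment; eliminate old_x by solving x = E[old_x/x] for old_x)
Step 1: Precondition P: x>358, i.e. old_x > 358
Step 2: Assignment gives x = old_x + 195, so old_x = x - 195
Step 3: Substitute into P: x - 195 > 358
Step 4: Simplify: x > 358+195 = 553

553


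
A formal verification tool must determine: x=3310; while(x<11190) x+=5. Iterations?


Step 1: x goes from 3310 toward 11190 by 5; the body runs while x<11190, so iterations = ceil((bound-start)/step)
Step 2: Distance=7880
Step 3: ceil(7880/5)=1576

1576


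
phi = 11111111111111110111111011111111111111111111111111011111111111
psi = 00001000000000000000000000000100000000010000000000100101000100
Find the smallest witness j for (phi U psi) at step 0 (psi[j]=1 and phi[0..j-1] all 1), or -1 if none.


(phi U psi) at 0: need smallest j with psi[j]=1 and phi[i]=1 for all i in [0,j).
Scan from step 0:
  step 0: phi=1, psi=0 -> continue
  step 1: phi=1, psi=0 -> continue
  step 2: phi=1, psi=0 -> continue
  step 3: phi=1, psi=0 -> continue
  step 4: psi=1 and phi held for [0,4) -> witness found
Witness step = 4

4


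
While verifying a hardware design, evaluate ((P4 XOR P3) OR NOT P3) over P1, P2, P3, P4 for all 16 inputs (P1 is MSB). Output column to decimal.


Formula: ((P4 XOR P3) OR NOT P3) over P1, P2, P3, P4 (16 rows)
Evaluate each row (bits = P1,P2,P3,P4, MSB first):
  row 0 [0000]: ((0 XOR 0) OR NOT 0) -> 1
  row 1 [0001]: ((1 XOR 0) OR NOT 0) -> 1
  row 2 [0010]: ((0 XOR 1) OR NOT 1) -> 1
  row 3 [0011]: ((1 XOR 1) OR NOT 1) -> 0
  row 4 [0100]: ((0 XOR 0) OR NOT 0) -> 1
  row 5 [0101]: ((1 XOR 0) OR NOT 0) -> 1
  row 6 [0110]: ((0 XOR 1) OR NOT 1) -> 1
  row 7 [0111]: ((1 XOR 1) OR NOT 1) -> 0
  row 8 [1000]: ((0 XOR 0) OR NOT 0) -> 1
  row 9 [1001]: ((1 XOR 0) OR NOT 0) -> 1
  row 10 [1010]: ((0 XOR 1) OR NOT 1) -> 1
  row 11 [1011]: ((1 XOR 1) OR NOT 1) -> 0
  row 12 [1100]: ((0 XOR 0) OR NOT 0) -> 1
  row 13 [1101]: ((1 XOR 0) OR NOT 0) -> 1
  row 14 [1110]: ((0 XOR 1) OR NOT 1) -> 1
  row 15 [1111]: ((1 XOR 1) OR NOT 1) -> 0
Full result column, 4 rows per line (P1,P2 fixed per line; P3,P4 runs 00..11 left to right):
  rows 0-3 [P1,P2=00]: 1110  = hex E
  rows 4-7 [P1,P2=01]: 1110  = hex E
  rows 8-11 [P1,P2=10]: 1110  = hex E
  rows 12-15 [P1,P2=11]: 1110  = hex E
Output column (row 0 .. row 15) = 1110111011101110
Output column grouped in 4s = 1110 1110 1110 1110 = 0xEEEE
Convert to decimal digit by digit (value = value*16 + digit):
  E -> 14
  14*16 + 14 (E) = 238
  238*16 + 14 (E) = 3822
  3822*16 + 14 (E) = 61166
Decimal = 61166

61166


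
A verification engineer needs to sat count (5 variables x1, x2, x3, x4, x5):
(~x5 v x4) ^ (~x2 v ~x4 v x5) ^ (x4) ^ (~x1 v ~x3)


CNF with 4 clauses over 5 vars (32 assignments).
An assignment satisfies CNF iff every clause has >=1 true literal.
Check each row (bits = x1,x2,x3,x4,x5; clause T/F shown):
  row 0 [00000]: clauses=TTFT -> 0
  row 1 [00001]: clauses=FTFT -> 0
  row 2 [00010]: clauses=TTTT -> 1
  row 3 [00011]: clauses=TTTT -> 1
  row 4 [00100]: clauses=TTFT -> 0
  row 5 [00101]: clauses=FTFT -> 0
  row 6 [00110]: clauses=TTTT -> 1
  row 7 [00111]: clauses=TTTT -> 1
  row 8 [01000]: clauses=TTFT -> 0
  row 9 [01001]: clauses=FTFT -> 0
  row 10 [01010]: clauses=TFTT -> 0
  row 11 [01011]: clauses=TTTT -> 1
  row 12 [01100]: clauses=TTFT -> 0
  row 13 [01101]: clauses=FTFT -> 0
  row 14 [01110]: clauses=TFTT -> 0
  row 15 [01111]: clauses=TTTT -> 1
  row 16 [10000]: clauses=TTFT -> 0
  row 17 [10001]: clauses=FTFT -> 0
  row 18 [10010]: clauses=TTTT -> 1
  row 19 [10011]: clauses=TTTT -> 1
  row 20 [10100]: clauses=TTFF -> 0
  row 21 [10101]: clauses=FTFF -> 0
  row 22 [10110]: clauses=TTTF -> 0
  row 23 [10111]: clauses=TTTF -> 0
  row 24 [11000]: clauses=TTFT -> 0
  row 25 [11001]: clauses=FTFT -> 0
  row 26 [11010]: clauses=TFTT -> 0
  row 27 [11011]: clauses=TTTT -> 1
  row 28 [11100]: clauses=TTFF -> 0
  row 29 [11101]: clauses=FTFF -> 0
  row 30 [11110]: clauses=TFTF -> 0
  row 31 [11111]: clauses=TTTF -> 0
Full result column, 8 rows per line (x1,x2 fixed per line; x3,x4,x5 runs 000..111 left to right):
  rows 0-7 [x1,x2=00]: 00110011  (ones: 4)
  rows 8-15 [x1,x2=01]: 00010001  (ones: 2)
  rows 16-23 [x1,x2=10]: 00110000  (ones: 2)
  rows 24-31 [x1,x2=11]: 00010000  (ones: 1)
Satisfying assignments = 4+2+2+1 = 9

9


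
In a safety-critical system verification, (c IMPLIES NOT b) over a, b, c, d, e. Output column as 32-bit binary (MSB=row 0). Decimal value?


Formula: (c IMPLIES NOT b) over a, b, c, d, e (32 rows)
Evaluate each row (bits = a,b,c,d,e, MSB first):
  row 0 [00000]: (0 IMPLIES NOT 0) -> 1
  row 1 [00001]: (0 IMPLIES NOT 0) -> 1
  row 2 [00010]: (0 IMPLIES NOT 0) -> 1
  row 3 [00011]: (0 IMPLIES NOT 0) -> 1
  row 4 [00100]: (1 IMPLIES NOT 0) -> 1
  row 5 [00101]: (1 IMPLIES NOT 0) -> 1
  row 6 [00110]: (1 IMPLIES NOT 0) -> 1
  row 7 [00111]: (1 IMPLIES NOT 0) -> 1
  row 8 [01000]: (0 IMPLIES NOT 1) -> 1
  row 9 [01001]: (0 IMPLIES NOT 1) -> 1
  row 10 [01010]: (0 IMPLIES NOT 1) -> 1
  row 11 [01011]: (0 IMPLIES NOT 1) -> 1
  row 12 [01100]: (1 IMPLIES NOT 1) -> 0
  row 13 [01101]: (1 IMPLIES NOT 1) -> 0
  row 14 [01110]: (1 IMPLIES NOT 1) -> 0
  row 15 [01111]: (1 IMPLIES NOT 1) -> 0
  row 16 [10000]: (0 IMPLIES NOT 0) -> 1
  row 17 [10001]: (0 IMPLIES NOT 0) -> 1
  row 18 [10010]: (0 IMPLIES NOT 0) -> 1
  row 19 [10011]: (0 IMPLIES NOT 0) -> 1
  row 20 [10100]: (1 IMPLIES NOT 0) -> 1
  row 21 [10101]: (1 IMPLIES NOT 0) -> 1
  row 22 [10110]: (1 IMPLIES NOT 0) -> 1
  row 23 [10111]: (1 IMPLIES NOT 0) -> 1
  row 24 [11000]: (0 IMPLIES NOT 1) -> 1
  row 25 [11001]: (0 IMPLIES NOT 1) -> 1
  row 26 [11010]: (0 IMPLIES NOT 1) -> 1
  row 27 [11011]: (0 IMPLIES NOT 1) -> 1
  row 28 [11100]: (1 IMPLIES NOT 1) -> 0
  row 29 [11101]: (1 IMPLIES NOT 1) -> 0
  row 30 [11110]: (1 IMPLIES NOT 1) -> 0
  row 31 [11111]: (1 IMPLIES NOT 1) -> 0
Full result column, 4 rows per line (a,b,c fixed per line; d,e runs 00..11 left to right):
  rows 0-3 [a,b,c=000]: 1111  = hex F
  rows 4-7 [a,b,c=001]: 1111  = hex F
  rows 8-11 [a,b,c=010]: 1111  = hex F
  rows 12-15 [a,b,c=011]: 0000  = hex 0
  rows 16-19 [a,b,c=100]: 1111  = hex F
  rows 20-23 [a,b,c=101]: 1111  = hex F
  rows 24-27 [a,b,c=110]: 1111  = hex F
  rows 28-31 [a,b,c=111]: 0000  = hex 0
Output column (row 0 .. row 31) = 11111111111100001111111111110000
Output column grouped in 4s = 1111 1111 1111 0000 1111 1111 1111 0000 = 0xFFF0FFF0
Convert to decimal digit by digit (value = value*16 + digit):
  F -> 15
  15*16 + 15 (F) = 255
  255*16 + 15 (F) = 4095
  4095*16 + 0 = 65520
  65520*16 + 15 (F) = 1048335
  1048335*16 + 15 (F) = 16773375
  16773375*16 + 15 (F) = 268374015
  268374015*16 + 0 = 4293984240
Decimal = 4293984240

4293984240


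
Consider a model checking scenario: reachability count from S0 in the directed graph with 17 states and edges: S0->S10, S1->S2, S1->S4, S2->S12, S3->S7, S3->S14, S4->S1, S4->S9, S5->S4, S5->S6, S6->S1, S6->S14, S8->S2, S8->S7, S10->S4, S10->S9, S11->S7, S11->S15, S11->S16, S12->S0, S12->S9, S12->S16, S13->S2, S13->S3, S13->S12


BFS from S0:
  layer 0: {S0}
  layer 1: {S10}
  layer 2: {S4, S9}
  layer 3: {S1}
  layer 4: {S2}
  layer 5: {S12}
  layer 6: {S16}
Reachable set: {S0, S1, S2, S4, S9, S10, S12, S16}
Count = 8

8


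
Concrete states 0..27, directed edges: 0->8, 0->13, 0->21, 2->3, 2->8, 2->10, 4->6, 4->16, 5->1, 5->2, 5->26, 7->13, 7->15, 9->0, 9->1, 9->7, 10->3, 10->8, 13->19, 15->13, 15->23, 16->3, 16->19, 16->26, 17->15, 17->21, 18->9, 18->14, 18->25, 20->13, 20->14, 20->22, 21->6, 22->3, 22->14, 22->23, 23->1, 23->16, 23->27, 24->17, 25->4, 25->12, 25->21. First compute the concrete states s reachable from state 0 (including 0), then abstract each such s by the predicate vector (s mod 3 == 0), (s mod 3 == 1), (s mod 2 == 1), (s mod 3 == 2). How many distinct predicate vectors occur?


BFS from 0:
Concrete reachable: {0, 6, 8, 13, 19, 21}
Abstract via predicates (s mod 3 == 0), (s mod 3 == 1), (s mod 2 == 1), (s mod 3 == 2):
  (0,0,0,1) <- {8}
  (0,1,1,0) <- {13, 19}
  (1,0,0,0) <- {0, 6}
  (1,0,1,0) <- {21}
Distinct abstract states = 4

4


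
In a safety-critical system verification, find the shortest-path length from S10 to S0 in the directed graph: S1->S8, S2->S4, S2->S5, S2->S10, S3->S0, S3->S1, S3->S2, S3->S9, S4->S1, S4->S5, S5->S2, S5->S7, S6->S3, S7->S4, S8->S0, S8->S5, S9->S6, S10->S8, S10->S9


BFS layer-by-layer from S10:
  dist 0: {S10}
  dist 1: {S8, S9}
  dist 2: {S0, S5, S6}
  -> S0 reached at distance 2
Shortest path length = 2

2


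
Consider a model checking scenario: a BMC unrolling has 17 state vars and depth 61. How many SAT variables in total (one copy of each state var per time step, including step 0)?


BMC unrolls to depth k, creating one copy of each state var for steps 0..k.
Step count = 61 + 1 = 62 (steps 0 through 61)
Vars per step = 17
Total = 17 * 62 = 1054

1054


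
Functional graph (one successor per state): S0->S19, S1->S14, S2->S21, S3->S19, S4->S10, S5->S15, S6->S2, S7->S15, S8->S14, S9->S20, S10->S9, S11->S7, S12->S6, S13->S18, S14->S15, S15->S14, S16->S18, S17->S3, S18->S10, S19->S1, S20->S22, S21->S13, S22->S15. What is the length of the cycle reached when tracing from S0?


Trace from S0 until a state repeats:
  S0 -> S19 -> S1 -> S14 -> S15 -> S14
S14 first seen at step 3, revisited at step 5.
Cycle length = 5 - 3 = 2

2


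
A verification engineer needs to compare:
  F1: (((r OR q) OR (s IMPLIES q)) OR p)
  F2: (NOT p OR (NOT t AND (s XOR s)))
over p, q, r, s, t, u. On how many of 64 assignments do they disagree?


F1 = (((r OR q) OR (s IMPLIES q)) OR p)
F2 = (NOT p OR (NOT t AND (s XOR s)))
Evaluate both on each of 64 rows (bits = p,q,r,s,t,u):
  row 0 [000000]: F1=1 F2=1 -> 0
  row 1 [000001]: F1=1 F2=1 -> 0
  row 2 [000010]: F1=1 F2=1 -> 0
  row 3 [000011]: F1=1 F2=1 -> 0
  row 4 [000100]: F1=0 F2=1 (differ) -> 1
  (every remaining row is evaluated the same way; all 64 results are listed next)
Full result column, 8 rows per line (p,q,r fixed per line; s,t,u runs 000..111 left to right):
  rows 0-7 [p,q,r=000]: 00001111  (ones: 4)
  rows 8-15 [p,q,r=001]: 00000000  (ones: 0)
  rows 16-23 [p,q,r=010]: 00000000  (ones: 0)
  rows 24-31 [p,q,r=011]: 00000000  (ones: 0)
  rows 32-39 [p,q,r=100]: 11111111  (ones: 8)
  rows 40-47 [p,q,r=101]: 11111111  (ones: 8)
  rows 48-55 [p,q,r=110]: 11111111  (ones: 8)
  rows 56-63 [p,q,r=111]: 11111111  (ones: 8)
Disagreements = 4+0+0+0+8+8+8+8 = 36

36


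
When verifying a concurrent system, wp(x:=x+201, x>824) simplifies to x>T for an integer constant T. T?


Formula: wp(x:=E, P) = P[E/x] (substitute E for x in postcondition)
Step 1: Postcondition: x>824
Step 2: Substitute x+201 for x: x+201>824
Step 3: Solve for x: x > 824-201 = 623

623


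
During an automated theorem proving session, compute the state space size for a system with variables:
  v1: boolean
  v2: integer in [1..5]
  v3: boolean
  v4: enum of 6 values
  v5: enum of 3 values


State space = product of domain sizes of all variables.
Domain sizes:
  v1 (boolean): 2
  v2 (integer in [1..5]): 5
  v3 (boolean): 2
  v4 (enum of 6 values): 6
  v5 (enum of 3 values): 3
Product = 2 * 5 * 2 * 6 * 3 = 360

360


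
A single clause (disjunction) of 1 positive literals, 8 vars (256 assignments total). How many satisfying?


Step 1: Total=2^8=256
Step 2: Unsat when all 1 false: 2^7=128
Step 3: Sat=256-128=128

128


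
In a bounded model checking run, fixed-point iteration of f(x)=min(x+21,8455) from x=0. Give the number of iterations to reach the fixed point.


Step 1: x=0, cap=8455, increment=21
Step 2: x grows by 21 each step until capped at 8455; fixed point is x=8455
Step 3: iterations = ceil(8455/21) = 403

403


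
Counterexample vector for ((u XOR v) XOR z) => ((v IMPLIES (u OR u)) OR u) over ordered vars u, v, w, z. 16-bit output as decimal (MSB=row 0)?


F1 = ((u XOR v) XOR z)
F2 = ((v IMPLIES (u OR u)) OR u)
Counterexample to F1=>F2 is where F1=1 and F2=0.
Evaluate each row (bits = u,v,w,z, MSB first):
  row 0 [0000]: F1=0 F2=1 -> F1&~F2 -> 0
  row 1 [0001]: F1=1 F2=1 -> F1&~F2 -> 0
  row 2 [0010]: F1=0 F2=1 -> F1&~F2 -> 0
  row 3 [0011]: F1=1 F2=1 -> F1&~F2 -> 0
  row 4 [0100]: F1=1 F2=0 -> F1&~F2 -> 1
  row 5 [0101]: F1=0 F2=0 -> F1&~F2 -> 0
  row 6 [0110]: F1=1 F2=0 -> F1&~F2 -> 1
  row 7 [0111]: F1=0 F2=0 -> F1&~F2 -> 0
  row 8 [1000]: F1=1 F2=1 -> F1&~F2 -> 0
  row 9 [1001]: F1=0 F2=1 -> F1&~F2 -> 0
  row 10 [1010]: F1=1 F2=1 -> F1&~F2 -> 0
  row 11 [1011]: F1=0 F2=1 -> F1&~F2 -> 0
  row 12 [1100]: F1=0 F2=1 -> F1&~F2 -> 0
  row 13 [1101]: F1=1 F2=1 -> F1&~F2 -> 0
  row 14 [1110]: F1=0 F2=1 -> F1&~F2 -> 0
  row 15 [1111]: F1=1 F2=1 -> F1&~F2 -> 0
Full result column, 4 rows per line (u,v fixed per line; w,z runs 00..11 left to right):
  rows 0-3 [u,v=00]: 0000  = hex 0
  rows 4-7 [u,v=01]: 1010  = hex A
  rows 8-11 [u,v=10]: 0000  = hex 0
  rows 12-15 [u,v=11]: 0000  = hex 0
Counterexample vector (row 0 .. row 15) = 0000101000000000
Output column grouped in 4s = 0000 1010 0000 0000 = 0x0A00
Convert to decimal digit by digit (value = value*16 + digit):
  0 -> 0
  0*16 + 10 (A) = 10
  10*16 + 0 = 160
  160*16 + 0 = 2560
Decimal = 2560

2560


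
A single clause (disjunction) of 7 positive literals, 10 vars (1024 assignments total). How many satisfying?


Step 1: Total=2^10=1024
Step 2: Unsat when all 7 false: 2^3=8
Step 3: Sat=1024-8=1016

1016


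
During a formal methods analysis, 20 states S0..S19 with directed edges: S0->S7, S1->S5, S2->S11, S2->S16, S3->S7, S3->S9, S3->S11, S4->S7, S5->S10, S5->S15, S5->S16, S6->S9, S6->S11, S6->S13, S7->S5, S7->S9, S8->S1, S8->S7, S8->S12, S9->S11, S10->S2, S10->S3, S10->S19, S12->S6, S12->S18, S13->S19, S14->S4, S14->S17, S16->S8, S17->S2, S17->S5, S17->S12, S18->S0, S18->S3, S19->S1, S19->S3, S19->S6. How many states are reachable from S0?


BFS from S0:
  layer 0: {S0}
  layer 1: {S7}
  layer 2: {S5, S9}
  layer 3: {S10, S11, S15, S16}
  layer 4: {S2, S3, S8, S19}
  layer 5: {S1, S6, S12}
  layer 6: {S13, S18}
Reachable set: {S0, S1, S2, S3, S5, S6, S7, S8, S9, S10, S11, S12, S13, S15, S16, S18, S19}
Count = 17

17


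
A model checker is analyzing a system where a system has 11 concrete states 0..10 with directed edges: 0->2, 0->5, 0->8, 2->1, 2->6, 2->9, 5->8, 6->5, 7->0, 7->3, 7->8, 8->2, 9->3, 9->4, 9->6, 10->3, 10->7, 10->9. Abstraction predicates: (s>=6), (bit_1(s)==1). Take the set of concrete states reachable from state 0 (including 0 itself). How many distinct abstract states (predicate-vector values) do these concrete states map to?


BFS from 0:
Concrete reachable: {0, 1, 2, 3, 4, 5, 6, 8, 9}
Abstract via predicates (s>=6), (bit_1(s)==1):
  (0,0) <- {0, 1, 4, 5}
  (0,1) <- {2, 3}
  (1,0) <- {8, 9}
  (1,1) <- {6}
Distinct abstract states = 4

4


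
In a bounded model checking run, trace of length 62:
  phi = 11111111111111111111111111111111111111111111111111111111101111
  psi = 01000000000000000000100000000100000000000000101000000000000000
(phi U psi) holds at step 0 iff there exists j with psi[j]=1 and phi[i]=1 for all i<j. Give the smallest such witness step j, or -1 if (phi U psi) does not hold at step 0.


(phi U psi) at 0: need smallest j with psi[j]=1 and phi[i]=1 for all i in [0,j).
Scan from step 0:
  step 0: phi=1, psi=0 -> continue
  step 1: psi=1 and phi held for [0,1) -> witness found
Witness step = 1

1


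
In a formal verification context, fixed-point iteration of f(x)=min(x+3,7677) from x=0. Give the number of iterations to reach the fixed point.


Step 1: x=0, cap=7677, increment=3
Step 2: x grows by 3 each step until capped at 7677; fixed point is x=7677
Step 3: iterations = ceil(7677/3) = 2559

2559


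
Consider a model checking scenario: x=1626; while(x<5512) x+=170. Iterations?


Step 1: x goes from 1626 toward 5512 by 170; the body runs while x<5512, so iterations = ceil((bound-start)/step)
Step 2: Distance=3886
Step 3: ceil(3886/170)=23

23


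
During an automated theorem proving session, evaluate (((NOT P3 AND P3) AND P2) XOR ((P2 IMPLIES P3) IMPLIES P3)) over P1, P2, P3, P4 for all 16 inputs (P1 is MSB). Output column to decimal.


Formula: (((NOT P3 AND P3) AND P2) XOR ((P2 IMPLIES P3) IMPLIES P3)) over P1, P2, P3, P4 (16 rows)
Evaluate each row (bits = P1,P2,P3,P4, MSB first):
  row 0 [0000]: (((NOT 0 AND 0) AND 0) XOR ((0 IMPLIES 0) IMPLIES 0)) -> 0
  row 1 [0001]: (((NOT 0 AND 0) AND 0) XOR ((0 IMPLIES 0) IMPLIES 0)) -> 0
  row 2 [0010]: (((NOT 1 AND 1) AND 0) XOR ((0 IMPLIES 1) IMPLIES 1)) -> 1
  row 3 [0011]: (((NOT 1 AND 1) AND 0) XOR ((0 IMPLIES 1) IMPLIES 1)) -> 1
  row 4 [0100]: (((NOT 0 AND 0) AND 1) XOR ((1 IMPLIES 0) IMPLIES 0)) -> 1
  row 5 [0101]: (((NOT 0 AND 0) AND 1) XOR ((1 IMPLIES 0) IMPLIES 0)) -> 1
  row 6 [0110]: (((NOT 1 AND 1) AND 1) XOR ((1 IMPLIES 1) IMPLIES 1)) -> 1
  row 7 [0111]: (((NOT 1 AND 1) AND 1) XOR ((1 IMPLIES 1) IMPLIES 1)) -> 1
  row 8 [1000]: (((NOT 0 AND 0) AND 0) XOR ((0 IMPLIES 0) IMPLIES 0)) -> 0
  row 9 [1001]: (((NOT 0 AND 0) AND 0) XOR ((0 IMPLIES 0) IMPLIES 0)) -> 0
  row 10 [1010]: (((NOT 1 AND 1) AND 0) XOR ((0 IMPLIES 1) IMPLIES 1)) -> 1
  row 11 [1011]: (((NOT 1 AND 1) AND 0) XOR ((0 IMPLIES 1) IMPLIES 1)) -> 1
  row 12 [1100]: (((NOT 0 AND 0) AND 1) XOR ((1 IMPLIES 0) IMPLIES 0)) -> 1
  row 13 [1101]: (((NOT 0 AND 0) AND 1) XOR ((1 IMPLIES 0) IMPLIES 0)) -> 1
  row 14 [1110]: (((NOT 1 AND 1) AND 1) XOR ((1 IMPLIES 1) IMPLIES 1)) -> 1
  row 15 [1111]: (((NOT 1 AND 1) AND 1) XOR ((1 IMPLIES 1) IMPLIES 1)) -> 1
Full result column, 4 rows per line (P1,P2 fixed per line; P3,P4 runs 00..11 left to right):
  rows 0-3 [P1,P2=00]: 0011  = hex 3
  rows 4-7 [P1,P2=01]: 1111  = hex F
  rows 8-11 [P1,P2=10]: 0011  = hex 3
  rows 12-15 [P1,P2=11]: 1111  = hex F
Output column (row 0 .. row 15) = 0011111100111111
Output column grouped in 4s = 0011 1111 0011 1111 = 0x3F3F
Convert to decimal digit by digit (value = value*16 + digit):
  3 -> 3
  3*16 + 15 (F) = 63
  63*16 + 3 = 1011
  1011*16 + 15 (F) = 16191
Decimal = 16191

16191


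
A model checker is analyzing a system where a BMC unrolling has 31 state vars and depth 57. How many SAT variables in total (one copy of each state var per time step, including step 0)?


BMC unrolls to depth k, creating one copy of each state var for steps 0..k.
Step count = 57 + 1 = 58 (steps 0 through 57)
Vars per step = 31
Total = 31 * 58 = 1798

1798


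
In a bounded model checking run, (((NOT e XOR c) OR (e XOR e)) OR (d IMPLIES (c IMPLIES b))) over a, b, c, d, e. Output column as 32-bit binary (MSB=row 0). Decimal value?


Formula: (((NOT e XOR c) OR (e XOR e)) OR (d IMPLIES (c IMPLIES b))) over a, b, c, d, e (32 rows)
Evaluate each row (bits = a,b,c,d,e, MSB first):
  row 0 [00000]: (((NOT 0 XOR 0) OR (0 XOR 0)) OR (0 IMPLIES (0 IMPLIES 0))) -> 1
  row 1 [00001]: (((NOT 1 XOR 0) OR (1 XOR 1)) OR (0 IMPLIES (0 IMPLIES 0))) -> 1
  row 2 [00010]: (((NOT 0 XOR 0) OR (0 XOR 0)) OR (1 IMPLIES (0 IMPLIES 0))) -> 1
  row 3 [00011]: (((NOT 1 XOR 0) OR (1 XOR 1)) OR (1 IMPLIES (0 IMPLIES 0))) -> 1
  row 4 [00100]: (((NOT 0 XOR 1) OR (0 XOR 0)) OR (0 IMPLIES (1 IMPLIES 0))) -> 1
  row 5 [00101]: (((NOT 1 XOR 1) OR (1 XOR 1)) OR (0 IMPLIES (1 IMPLIES 0))) -> 1
  row 6 [00110]: (((NOT 0 XOR 1) OR (0 XOR 0)) OR (1 IMPLIES (1 IMPLIES 0))) -> 0
  row 7 [00111]: (((NOT 1 XOR 1) OR (1 XOR 1)) OR (1 IMPLIES (1 IMPLIES 0))) -> 1
  row 8 [01000]: (((NOT 0 XOR 0) OR (0 XOR 0)) OR (0 IMPLIES (0 IMPLIES 1))) -> 1
  row 9 [01001]: (((NOT 1 XOR 0) OR (1 XOR 1)) OR (0 IMPLIES (0 IMPLIES 1))) -> 1
  row 10 [01010]: (((NOT 0 XOR 0) OR (0 XOR 0)) OR (1 IMPLIES (0 IMPLIES 1))) -> 1
  row 11 [01011]: (((NOT 1 XOR 0) OR (1 XOR 1)) OR (1 IMPLIES (0 IMPLIES 1))) -> 1
  row 12 [01100]: (((NOT 0 XOR 1) OR (0 XOR 0)) OR (0 IMPLIES (1 IMPLIES 1))) -> 1
  row 13 [01101]: (((NOT 1 XOR 1) OR (1 XOR 1)) OR (0 IMPLIES (1 IMPLIES 1))) -> 1
  row 14 [01110]: (((NOT 0 XOR 1) OR (0 XOR 0)) OR (1 IMPLIES (1 IMPLIES 1))) -> 1
  row 15 [01111]: (((NOT 1 XOR 1) OR (1 XOR 1)) OR (1 IMPLIES (1 IMPLIES 1))) -> 1
  row 16 [10000]: (((NOT 0 XOR 0) OR (0 XOR 0)) OR (0 IMPLIES (0 IMPLIES 0))) -> 1
  row 17 [10001]: (((NOT 1 XOR 0) OR (1 XOR 1)) OR (0 IMPLIES (0 IMPLIES 0))) -> 1
  row 18 [10010]: (((NOT 0 XOR 0) OR (0 XOR 0)) OR (1 IMPLIES (0 IMPLIES 0))) -> 1
  row 19 [10011]: (((NOT 1 XOR 0) OR (1 XOR 1)) OR (1 IMPLIES (0 IMPLIES 0))) -> 1
  row 20 [10100]: (((NOT 0 XOR 1) OR (0 XOR 0)) OR (0 IMPLIES (1 IMPLIES 0))) -> 1
  row 21 [10101]: (((NOT 1 XOR 1) OR (1 XOR 1)) OR (0 IMPLIES (1 IMPLIES 0))) -> 1
  row 22 [10110]: (((NOT 0 XOR 1) OR (0 XOR 0)) OR (1 IMPLIES (1 IMPLIES 0))) -> 0
  row 23 [10111]: (((NOT 1 XOR 1) OR (1 XOR 1)) OR (1 IMPLIES (1 IMPLIES 0))) -> 1
  row 24 [11000]: (((NOT 0 XOR 0) OR (0 XOR 0)) OR (0 IMPLIES (0 IMPLIES 1))) -> 1
  row 25 [11001]: (((NOT 1 XOR 0) OR (1 XOR 1)) OR (0 IMPLIES (0 IMPLIES 1))) -> 1
  row 26 [11010]: (((NOT 0 XOR 0) OR (0 XOR 0)) OR (1 IMPLIES (0 IMPLIES 1))) -> 1
  row 27 [11011]: (((NOT 1 XOR 0) OR (1 XOR 1)) OR (1 IMPLIES (0 IMPLIES 1))) -> 1
  row 28 [11100]: (((NOT 0 XOR 1) OR (0 XOR 0)) OR (0 IMPLIES (1 IMPLIES 1))) -> 1
  row 29 [11101]: (((NOT 1 XOR 1) OR (1 XOR 1)) OR (0 IMPLIES (1 IMPLIES 1))) -> 1
  row 30 [11110]: (((NOT 0 XOR 1) OR (0 XOR 0)) OR (1 IMPLIES (1 IMPLIES 1))) -> 1
  row 31 [11111]: (((NOT 1 XOR 1) OR (1 XOR 1)) OR (1 IMPLIES (1 IMPLIES 1))) -> 1
Full result column, 4 rows per line (a,b,c fixed per line; d,e runs 00..11 left to right):
  rows 0-3 [a,b,c=000]: 1111  = hex F
  rows 4-7 [a,b,c=001]: 1101  = hex D
  rows 8-11 [a,b,c=010]: 1111  = hex F
  rows 12-15 [a,b,c=011]: 1111  = hex F
  rows 16-19 [a,b,c=100]: 1111  = hex F
  rows 20-23 [a,b,c=101]: 1101  = hex D
  rows 24-27 [a,b,c=110]: 1111  = hex F
  rows 28-31 [a,b,c=111]: 1111  = hex F
Output column (row 0 .. row 31) = 11111101111111111111110111111111
Output column grouped in 4s = 1111 1101 1111 1111 1111 1101 1111 1111 = 0xFDFFFDFF
Convert to decimal digit by digit (value = value*16 + digit):
  F -> 15
  15*16 + 13 (D) = 253
  253*16 + 15 (F) = 4063
  4063*16 + 15 (F) = 65023
  65023*16 + 15 (F) = 1040383
  1040383*16 + 13 (D) = 16646141
  16646141*16 + 15 (F) = 266338271
  266338271*16 + 15 (F) = 4261412351
Decimal = 4261412351

4261412351


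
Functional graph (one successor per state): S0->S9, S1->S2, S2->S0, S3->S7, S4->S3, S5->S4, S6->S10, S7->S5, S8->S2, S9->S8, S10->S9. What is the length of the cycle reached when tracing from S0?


Trace from S0 until a state repeats:
  S0 -> S9 -> S8 -> S2 -> S0
S0 first seen at step 0, revisited at step 4.
Cycle length = 4 - 0 = 4

4


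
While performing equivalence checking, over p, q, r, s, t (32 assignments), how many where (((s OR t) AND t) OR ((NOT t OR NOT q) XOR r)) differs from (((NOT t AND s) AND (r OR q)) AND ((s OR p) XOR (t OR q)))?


F1 = (((s OR t) AND t) OR ((NOT t OR NOT q) XOR r))
F2 = (((NOT t AND s) AND (r OR q)) AND ((s OR p) XOR (t OR q)))
Evaluate both on each of 32 rows (bits = p,q,r,s,t):
  row 0 [00000]: F1=1 F2=0 (differ) -> 1
  row 1 [00001]: F1=1 F2=0 (differ) -> 1
  row 2 [00010]: F1=1 F2=0 (differ) -> 1
  row 3 [00011]: F1=1 F2=0 (differ) -> 1
  row 4 [00100]: F1=0 F2=0 -> 0
  row 5 [00101]: F1=1 F2=0 (differ) -> 1
  row 6 [00110]: F1=0 F2=1 (differ) -> 1
  row 7 [00111]: F1=1 F2=0 (differ) -> 1
  row 8 [01000]: F1=1 F2=0 (differ) -> 1
  row 9 [01001]: F1=1 F2=0 (differ) -> 1
  row 10 [01010]: F1=1 F2=0 (differ) -> 1
  row 11 [01011]: F1=1 F2=0 (differ) -> 1
  row 12 [01100]: F1=0 F2=0 -> 0
  row 13 [01101]: F1=1 F2=0 (differ) -> 1
  row 14 [01110]: F1=0 F2=0 -> 0
  row 15 [01111]: F1=1 F2=0 (differ) -> 1
  row 16 [10000]: F1=1 F2=0 (differ) -> 1
  row 17 [10001]: F1=1 F2=0 (differ) -> 1
  row 18 [10010]: F1=1 F2=0 (differ) -> 1
  row 19 [10011]: F1=1 F2=0 (differ) -> 1
  row 20 [10100]: F1=0 F2=0 -> 0
  row 21 [10101]: F1=1 F2=0 (differ) -> 1
  row 22 [10110]: F1=0 F2=1 (differ) -> 1
  row 23 [10111]: F1=1 F2=0 (differ) -> 1
  row 24 [11000]: F1=1 F2=0 (differ) -> 1
  row 25 [11001]: F1=1 F2=0 (differ) -> 1
  row 26 [11010]: F1=1 F2=0 (differ) -> 1
  row 27 [11011]: F1=1 F2=0 (differ) -> 1
  row 28 [11100]: F1=0 F2=0 -> 0
  row 29 [11101]: F1=1 F2=0 (differ) -> 1
  row 30 [11110]: F1=0 F2=0 -> 0
  row 31 [11111]: F1=1 F2=0 (differ) -> 1
Full result column, 8 rows per line (p,q fixed per line; r,s,t runs 000..111 left to right):
  rows 0-7 [p,q=00]: 11110111  (ones: 7)
  rows 8-15 [p,q=01]: 11110101  (ones: 6)
  rows 16-23 [p,q=10]: 11110111  (ones: 7)
  rows 24-31 [p,q=11]: 11110101  (ones: 6)
Disagreements = 7+6+7+6 = 26

26


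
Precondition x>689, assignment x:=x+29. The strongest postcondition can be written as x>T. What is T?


Formula: sp(P, x:=E) = exists old_x. (x = E[old_x/x]) AND P[old_x/x] (old_x is the value of x before the assignment; eliminate old_x by solving x = E[old_x/x] for old_x)
Step 1: Precondition P: x>689, i.e. old_x > 689
Step 2: Assignment gives x = old_x + 29, so old_x = x - 29
Step 3: Substitute into P: x - 29 > 689
Step 4: Simplify: x > 689+29 = 718

718


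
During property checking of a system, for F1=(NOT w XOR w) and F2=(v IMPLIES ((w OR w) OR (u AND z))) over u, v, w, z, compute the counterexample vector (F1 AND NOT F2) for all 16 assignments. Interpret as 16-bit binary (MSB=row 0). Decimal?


F1 = (NOT w XOR w)
F2 = (v IMPLIES ((w OR w) OR (u AND z)))
Counterexample to F1=>F2 is where F1=1 and F2=0.
Evaluate each row (bits = u,v,w,z, MSB first):
  row 0 [0000]: F1=1 F2=1 -> F1&~F2 -> 0
  row 1 [0001]: F1=1 F2=1 -> F1&~F2 -> 0
  row 2 [0010]: F1=1 F2=1 -> F1&~F2 -> 0
  row 3 [0011]: F1=1 F2=1 -> F1&~F2 -> 0
  row 4 [0100]: F1=1 F2=0 -> F1&~F2 -> 1
  row 5 [0101]: F1=1 F2=0 -> F1&~F2 -> 1
  row 6 [0110]: F1=1 F2=1 -> F1&~F2 -> 0
  row 7 [0111]: F1=1 F2=1 -> F1&~F2 -> 0
  row 8 [1000]: F1=1 F2=1 -> F1&~F2 -> 0
  row 9 [1001]: F1=1 F2=1 -> F1&~F2 -> 0
  row 10 [1010]: F1=1 F2=1 -> F1&~F2 -> 0
  row 11 [1011]: F1=1 F2=1 -> F1&~F2 -> 0
  row 12 [1100]: F1=1 F2=0 -> F1&~F2 -> 1
  row 13 [1101]: F1=1 F2=1 -> F1&~F2 -> 0
  row 14 [1110]: F1=1 F2=1 -> F1&~F2 -> 0
  row 15 [1111]: F1=1 F2=1 -> F1&~F2 -> 0
Full result column, 4 rows per line (u,v fixed per line; w,z runs 00..11 left to right):
  rows 0-3 [u,v=00]: 0000  = hex 0
  rows 4-7 [u,v=01]: 1100  = hex C
  rows 8-11 [u,v=10]: 0000  = hex 0
  rows 12-15 [u,v=11]: 1000  = hex 8
Counterexample vector (row 0 .. row 15) = 0000110000001000
Output column grouped in 4s = 0000 1100 0000 1000 = 0x0C08
Convert to decimal digit by digit (value = value*16 + digit):
  0 -> 0
  0*16 + 12 (C) = 12
  12*16 + 0 = 192
  192*16 + 8 = 3080
Decimal = 3080

3080


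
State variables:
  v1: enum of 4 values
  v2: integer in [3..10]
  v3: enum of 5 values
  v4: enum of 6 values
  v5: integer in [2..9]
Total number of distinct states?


State space = product of domain sizes of all variables.
Domain sizes:
  v1 (enum of 4 values): 4
  v2 (integer in [3..10]): 8
  v3 (enum of 5 values): 5
  v4 (enum of 6 values): 6
  v5 (integer in [2..9]): 8
Product = 4 * 8 * 5 * 6 * 8 = 7680

7680


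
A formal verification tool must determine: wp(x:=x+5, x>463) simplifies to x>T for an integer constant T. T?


Formula: wp(x:=E, P) = P[E/x] (substitute E for x in postcondition)
Step 1: Postcondition: x>463
Step 2: Substitute x+5 for x: x+5>463
Step 3: Solve for x: x > 463-5 = 458

458


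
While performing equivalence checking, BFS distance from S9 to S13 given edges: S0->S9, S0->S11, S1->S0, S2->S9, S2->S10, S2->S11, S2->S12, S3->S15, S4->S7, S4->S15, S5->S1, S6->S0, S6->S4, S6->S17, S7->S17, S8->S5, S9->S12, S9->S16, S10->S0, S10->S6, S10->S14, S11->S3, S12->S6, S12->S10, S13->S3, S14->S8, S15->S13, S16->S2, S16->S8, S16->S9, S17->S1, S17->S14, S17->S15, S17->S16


BFS layer-by-layer from S9:
  dist 0: {S9}
  dist 1: {S12, S16}
  dist 2: {S2, S6, S8, S10}
  dist 3: {S0, S4, S5, S11, S14, S17}
  dist 4: {S1, S3, S7, S15}
  dist 5: {S13}
  -> S13 reached at distance 5
Shortest path length = 5

5


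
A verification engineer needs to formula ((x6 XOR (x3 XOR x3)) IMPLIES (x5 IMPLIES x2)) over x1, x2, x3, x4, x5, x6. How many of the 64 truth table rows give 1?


Formula: ((x6 XOR (x3 XOR x3)) IMPLIES (x5 IMPLIES x2)) over 6 vars (64 rows)
Evaluate each row (x1, x2, x3, x4, x5, x6 as bits, MSB first):
  row 0 [000000]: ((0 XOR (0 XOR 0)) IMPLIES (0 IMPLIES 0)) -> 1
  row 1 [000001]: ((1 XOR (0 XOR 0)) IMPLIES (0 IMPLIES 0)) -> 1
  row 2 [000010]: ((0 XOR (0 XOR 0)) IMPLIES (1 IMPLIES 0)) -> 1
  row 3 [000011]: ((1 XOR (0 XOR 0)) IMPLIES (1 IMPLIES 0)) -> 0
  row 4 [000100]: ((0 XOR (0 XOR 0)) IMPLIES (0 IMPLIES 0)) -> 1
  (every remaining row is evaluated the same way; all 64 results are listed next)
Full result column, 8 rows per line (x1,x2,x3 fixed per line; x4,x5,x6 runs 000..111 left to right):
  rows 0-7 [x1,x2,x3=000]: 11101110  (ones: 6)
  rows 8-15 [x1,x2,x3=001]: 11101110  (ones: 6)
  rows 16-23 [x1,x2,x3=010]: 11111111  (ones: 8)
  rows 24-31 [x1,x2,x3=011]: 11111111  (ones: 8)
  rows 32-39 [x1,x2,x3=100]: 11101110  (ones: 6)
  rows 40-47 [x1,x2,x3=101]: 11101110  (ones: 6)
  rows 48-55 [x1,x2,x3=110]: 11111111  (ones: 8)
  rows 56-63 [x1,x2,x3=111]: 11111111  (ones: 8)
Count of 1-rows = 6+6+8+8+6+6+8+8 = 56

56


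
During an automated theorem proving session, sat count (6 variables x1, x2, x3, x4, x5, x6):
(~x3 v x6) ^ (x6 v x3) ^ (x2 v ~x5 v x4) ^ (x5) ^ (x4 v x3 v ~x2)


CNF with 5 clauses over 6 vars (64 assignments).
An assignment satisfies CNF iff every clause has >=1 true literal.
Check each row (bits = x1,x2,x3,x4,x5,x6; clause T/F shown):
  row 0 [000000]: clauses=TFTFT -> 0
  row 1 [000001]: clauses=TTTFT -> 0
  row 2 [000010]: clauses=TFFTT -> 0
  row 3 [000011]: clauses=TTFTT -> 0
  row 4 [000100]: clauses=TFTFT -> 0
  (every remaining row is evaluated the same way; all 64 results are listed next)
Full result column, 8 rows per line (x1,x2,x3 fixed per line; x4,x5,x6 runs 000..111 left to right):
  rows 0-7 [x1,x2,x3=000]: 00000001  (ones: 1)
  rows 8-15 [x1,x2,x3=001]: 00000001  (ones: 1)
  rows 16-23 [x1,x2,x3=010]: 00000001  (ones: 1)
  rows 24-31 [x1,x2,x3=011]: 00010001  (ones: 2)
  rows 32-39 [x1,x2,x3=100]: 00000001  (ones: 1)
  rows 40-47 [x1,x2,x3=101]: 00000001  (ones: 1)
  rows 48-55 [x1,x2,x3=110]: 00000001  (ones: 1)
  rows 56-63 [x1,x2,x3=111]: 00010001  (ones: 2)
Satisfying assignments = 1+1+1+2+1+1+1+2 = 10

10


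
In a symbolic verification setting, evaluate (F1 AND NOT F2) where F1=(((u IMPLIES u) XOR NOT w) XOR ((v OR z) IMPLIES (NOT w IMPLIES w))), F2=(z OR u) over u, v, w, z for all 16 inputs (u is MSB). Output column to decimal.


F1 = (((u IMPLIES u) XOR NOT w) XOR ((v OR z) IMPLIES (NOT w IMPLIES w)))
F2 = (z OR u)
Counterexample to F1=>F2 is where F1=1 and F2=0.
Evaluate each row (bits = u,v,w,z, MSB first):
  row 0 [0000]: F1=1 F2=0 -> F1&~F2 -> 1
  row 1 [0001]: F1=0 F2=1 -> F1&~F2 -> 0
  row 2 [0010]: F1=0 F2=0 -> F1&~F2 -> 0
  row 3 [0011]: F1=0 F2=1 -> F1&~F2 -> 0
  row 4 [0100]: F1=0 F2=0 -> F1&~F2 -> 0
  row 5 [0101]: F1=0 F2=1 -> F1&~F2 -> 0
  row 6 [0110]: F1=0 F2=0 -> F1&~F2 -> 0
  row 7 [0111]: F1=0 F2=1 -> F1&~F2 -> 0
  row 8 [1000]: F1=1 F2=1 -> F1&~F2 -> 0
  row 9 [1001]: F1=0 F2=1 -> F1&~F2 -> 0
  row 10 [1010]: F1=0 F2=1 -> F1&~F2 -> 0
  row 11 [1011]: F1=0 F2=1 -> F1&~F2 -> 0
  row 12 [1100]: F1=0 F2=1 -> F1&~F2 -> 0
  row 13 [1101]: F1=0 F2=1 -> F1&~F2 -> 0
  row 14 [1110]: F1=0 F2=1 -> F1&~F2 -> 0
  row 15 [1111]: F1=0 F2=1 -> F1&~F2 -> 0
Full result column, 4 rows per line (u,v fixed per line; w,z runs 00..11 left to right):
  rows 0-3 [u,v=00]: 1000  = hex 8
  rows 4-7 [u,v=01]: 0000  = hex 0
  rows 8-11 [u,v=10]: 0000  = hex 0
  rows 12-15 [u,v=11]: 0000  = hex 0
Counterexample vector (row 0 .. row 15) = 1000000000000000
Output column grouped in 4s = 1000 0000 0000 0000 = 0x8000
Convert to decimal digit by digit (value = value*16 + digit):
  8 -> 8
  8*16 + 0 = 128
  128*16 + 0 = 2048
  2048*16 + 0 = 32768
Decimal = 32768

32768


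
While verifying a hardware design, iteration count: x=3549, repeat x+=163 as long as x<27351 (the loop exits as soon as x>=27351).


Step 1: x goes from 3549 toward 27351 by 163; the body runs while x<27351, so iterations = ceil((bound-start)/step)
Step 2: Distance=23802
Step 3: ceil(23802/163)=147

147


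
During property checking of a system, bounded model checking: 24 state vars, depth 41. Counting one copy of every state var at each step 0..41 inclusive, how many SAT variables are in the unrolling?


BMC unrolls to depth k, creating one copy of each state var for steps 0..k.
Step count = 41 + 1 = 42 (steps 0 through 41)
Vars per step = 24
Total = 24 * 42 = 1008

1008


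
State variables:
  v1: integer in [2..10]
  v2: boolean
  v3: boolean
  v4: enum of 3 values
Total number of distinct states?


State space = product of domain sizes of all variables.
Domain sizes:
  v1 (integer in [2..10]): 9
  v2 (boolean): 2
  v3 (boolean): 2
  v4 (enum of 3 values): 3
Product = 9 * 2 * 2 * 3 = 108

108


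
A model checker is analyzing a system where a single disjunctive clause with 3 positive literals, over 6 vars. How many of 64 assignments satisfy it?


Step 1: Total=2^6=64
Step 2: Unsat when all 3 false: 2^3=8
Step 3: Sat=64-8=56

56


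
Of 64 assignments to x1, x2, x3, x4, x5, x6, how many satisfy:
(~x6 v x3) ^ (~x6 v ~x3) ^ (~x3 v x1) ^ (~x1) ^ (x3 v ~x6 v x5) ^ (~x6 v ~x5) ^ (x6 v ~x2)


CNF with 7 clauses over 6 vars (64 assignments).
An assignment satisfies CNF iff every clause has >=1 true literal.
Check each row (bits = x1,x2,x3,x4,x5,x6; clause T/F shown):
  row 0 [000000]: clauses=TTTTTTT -> 1
  row 1 [000001]: clauses=FTTTFTT -> 0
  row 2 [000010]: clauses=TTTTTTT -> 1
  row 3 [000011]: clauses=FTTTTFT -> 0
  row 4 [000100]: clauses=TTTTTTT -> 1
  (every remaining row is evaluated the same way; all 64 results are listed next)
Full result column, 8 rows per line (x1,x2,x3 fixed per line; x4,x5,x6 runs 000..111 left to right):
  rows 0-7 [x1,x2,x3=000]: 10101010  (ones: 4)
  rows 8-15 [x1,x2,x3=001]: 00000000  (ones: 0)
  rows 16-23 [x1,x2,x3=010]: 00000000  (ones: 0)
  rows 24-31 [x1,x2,x3=011]: 00000000  (ones: 0)
  rows 32-39 [x1,x2,x3=100]: 00000000  (ones: 0)
  rows 40-47 [x1,x2,x3=101]: 00000000  (ones: 0)
  rows 48-55 [x1,x2,x3=110]: 00000000  (ones: 0)
  rows 56-63 [x1,x2,x3=111]: 00000000  (ones: 0)
Satisfying assignments = 4+0+0+0+0+0+0+0 = 4

4


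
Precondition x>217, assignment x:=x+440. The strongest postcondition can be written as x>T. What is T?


Formula: sp(P, x:=E) = exists old_x. (x = E[old_x/x]) AND P[old_x/x] (old_x is the value of x before the assignment; eliminate old_x by solving x = E[old_x/x] for old_x)
Step 1: Precondition P: x>217, i.e. old_x > 217
Step 2: Assignment gives x = old_x + 440, so old_x = x - 440
Step 3: Substitute into P: x - 440 > 217
Step 4: Simplify: x > 217+440 = 657

657


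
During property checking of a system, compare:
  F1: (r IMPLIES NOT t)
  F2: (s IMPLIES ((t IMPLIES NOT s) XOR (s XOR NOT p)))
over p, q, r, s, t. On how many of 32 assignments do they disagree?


F1 = (r IMPLIES NOT t)
F2 = (s IMPLIES ((t IMPLIES NOT s) XOR (s XOR NOT p)))
Evaluate both on each of 32 rows (bits = p,q,r,s,t):
  row 0 [00000]: F1=1 F2=1 -> 0
  row 1 [00001]: F1=1 F2=1 -> 0
  row 2 [00010]: F1=1 F2=1 -> 0
  row 3 [00011]: F1=1 F2=0 (differ) -> 1
  row 4 [00100]: F1=1 F2=1 -> 0
  row 5 [00101]: F1=0 F2=1 (differ) -> 1
  row 6 [00110]: F1=1 F2=1 -> 0
  row 7 [00111]: F1=0 F2=0 -> 0
  row 8 [01000]: F1=1 F2=1 -> 0
  row 9 [01001]: F1=1 F2=1 -> 0
  row 10 [01010]: F1=1 F2=1 -> 0
  row 11 [01011]: F1=1 F2=0 (differ) -> 1
  row 12 [01100]: F1=1 F2=1 -> 0
  row 13 [01101]: F1=0 F2=1 (differ) -> 1
  row 14 [01110]: F1=1 F2=1 -> 0
  row 15 [01111]: F1=0 F2=0 -> 0
  row 16 [10000]: F1=1 F2=1 -> 0
  row 17 [10001]: F1=1 F2=1 -> 0
  row 18 [10010]: F1=1 F2=0 (differ) -> 1
  row 19 [10011]: F1=1 F2=1 -> 0
  row 20 [10100]: F1=1 F2=1 -> 0
  row 21 [10101]: F1=0 F2=1 (differ) -> 1
  row 22 [10110]: F1=1 F2=0 (differ) -> 1
  row 23 [10111]: F1=0 F2=1 (differ) -> 1
  row 24 [11000]: F1=1 F2=1 -> 0
  row 25 [11001]: F1=1 F2=1 -> 0
  row 26 [11010]: F1=1 F2=0 (differ) -> 1
  row 27 [11011]: F1=1 F2=1 -> 0
  row 28 [11100]: F1=1 F2=1 -> 0
  row 29 [11101]: F1=0 F2=1 (differ) -> 1
  row 30 [11110]: F1=1 F2=0 (differ) -> 1
  row 31 [11111]: F1=0 F2=1 (differ) -> 1
Full result column, 8 rows per line (p,q fixed per line; r,s,t runs 000..111 left to right):
  rows 0-7 [p,q=00]: 00010100  (ones: 2)
  rows 8-15 [p,q=01]: 00010100  (ones: 2)
  rows 16-23 [p,q=10]: 00100111  (ones: 4)
  rows 24-31 [p,q=11]: 00100111  (ones: 4)
Disagreements = 2+2+4+4 = 12

12


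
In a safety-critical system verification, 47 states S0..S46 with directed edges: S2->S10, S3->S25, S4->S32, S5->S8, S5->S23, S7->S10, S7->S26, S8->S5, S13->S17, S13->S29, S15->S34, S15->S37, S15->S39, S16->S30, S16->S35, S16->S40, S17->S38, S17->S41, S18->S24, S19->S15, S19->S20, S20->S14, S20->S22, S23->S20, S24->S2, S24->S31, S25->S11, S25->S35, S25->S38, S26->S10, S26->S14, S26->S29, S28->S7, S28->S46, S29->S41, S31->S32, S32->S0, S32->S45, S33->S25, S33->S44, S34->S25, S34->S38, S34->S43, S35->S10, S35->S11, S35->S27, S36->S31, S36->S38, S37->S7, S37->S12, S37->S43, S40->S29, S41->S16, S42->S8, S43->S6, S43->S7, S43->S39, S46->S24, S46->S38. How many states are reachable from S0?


BFS from S0:
  layer 0: {S0}
Reachable set: {S0}
Count = 1

1


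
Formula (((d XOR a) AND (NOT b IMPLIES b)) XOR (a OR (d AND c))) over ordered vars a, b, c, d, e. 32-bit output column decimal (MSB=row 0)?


Formula: (((d XOR a) AND (NOT b IMPLIES b)) XOR (a OR (d AND c))) over a, b, c, d, e (32 rows)
Evaluate each row (bits = a,b,c,d,e, MSB first):
  row 0 [00000]: (((0 XOR 0) AND (NOT 0 IMPLIES 0)) XOR (0 OR (0 AND 0))) -> 0
  row 1 [00001]: (((0 XOR 0) AND (NOT 0 IMPLIES 0)) XOR (0 OR (0 AND 0))) -> 0
  row 2 [00010]: (((1 XOR 0) AND (NOT 0 IMPLIES 0)) XOR (0 OR (1 AND 0))) -> 0
  row 3 [00011]: (((1 XOR 0) AND (NOT 0 IMPLIES 0)) XOR (0 OR (1 AND 0))) -> 0
  row 4 [00100]: (((0 XOR 0) AND (NOT 0 IMPLIES 0)) XOR (0 OR (0 AND 1))) -> 0
  row 5 [00101]: (((0 XOR 0) AND (NOT 0 IMPLIES 0)) XOR (0 OR (0 AND 1))) -> 0
  row 6 [00110]: (((1 XOR 0) AND (NOT 0 IMPLIES 0)) XOR (0 OR (1 AND 1))) -> 1
  row 7 [00111]: (((1 XOR 0) AND (NOT 0 IMPLIES 0)) XOR (0 OR (1 AND 1))) -> 1
  row 8 [01000]: (((0 XOR 0) AND (NOT 1 IMPLIES 1)) XOR (0 OR (0 AND 0))) -> 0
  row 9 [01001]: (((0 XOR 0) AND (NOT 1 IMPLIES 1)) XOR (0 OR (0 AND 0))) -> 0
  row 10 [01010]: (((1 XOR 0) AND (NOT 1 IMPLIES 1)) XOR (0 OR (1 AND 0))) -> 1
  row 11 [01011]: (((1 XOR 0) AND (NOT 1 IMPLIES 1)) XOR (0 OR (1 AND 0))) -> 1
  row 12 [01100]: (((0 XOR 0) AND (NOT 1 IMPLIES 1)) XOR (0 OR (0 AND 1))) -> 0
  row 13 [01101]: (((0 XOR 0) AND (NOT 1 IMPLIES 1)) XOR (0 OR (0 AND 1))) -> 0
  row 14 [01110]: (((1 XOR 0) AND (NOT 1 IMPLIES 1)) XOR (0 OR (1 AND 1))) -> 0
  row 15 [01111]: (((1 XOR 0) AND (NOT 1 IMPLIES 1)) XOR (0 OR (1 AND 1))) -> 0
  row 16 [10000]: (((0 XOR 1) AND (NOT 0 IMPLIES 0)) XOR (1 OR (0 AND 0))) -> 1
  row 17 [10001]: (((0 XOR 1) AND (NOT 0 IMPLIES 0)) XOR (1 OR (0 AND 0))) -> 1
  row 18 [10010]: (((1 XOR 1) AND (NOT 0 IMPLIES 0)) XOR (1 OR (1 AND 0))) -> 1
  row 19 [10011]: (((1 XOR 1) AND (NOT 0 IMPLIES 0)) XOR (1 OR (1 AND 0))) -> 1
  row 20 [10100]: (((0 XOR 1) AND (NOT 0 IMPLIES 0)) XOR (1 OR (0 AND 1))) -> 1
  row 21 [10101]: (((0 XOR 1) AND (NOT 0 IMPLIES 0)) XOR (1 OR (0 AND 1))) -> 1
  row 22 [10110]: (((1 XOR 1) AND (NOT 0 IMPLIES 0)) XOR (1 OR (1 AND 1))) -> 1
  row 23 [10111]: (((1 XOR 1) AND (NOT 0 IMPLIES 0)) XOR (1 OR (1 AND 1))) -> 1
  row 24 [11000]: (((0 XOR 1) AND (NOT 1 IMPLIES 1)) XOR (1 OR (0 AND 0))) -> 0
  row 25 [11001]: (((0 XOR 1) AND (NOT 1 IMPLIES 1)) XOR (1 OR (0 AND 0))) -> 0
  row 26 [11010]: (((1 XOR 1) AND (NOT 1 IMPLIES 1)) XOR (1 OR (1 AND 0))) -> 1
  row 27 [11011]: (((1 XOR 1) AND (NOT 1 IMPLIES 1)) XOR (1 OR (1 AND 0))) -> 1
  row 28 [11100]: (((0 XOR 1) AND (NOT 1 IMPLIES 1)) XOR (1 OR (0 AND 1))) -> 0
  row 29 [11101]: (((0 XOR 1) AND (NOT 1 IMPLIES 1)) XOR (1 OR (0 AND 1))) -> 0
  row 30 [11110]: (((1 XOR 1) AND (NOT 1 IMPLIES 1)) XOR (1 OR (1 AND 1))) -> 1
  row 31 [11111]: (((1 XOR 1) AND (NOT 1 IMPLIES 1)) XOR (1 OR (1 AND 1))) -> 1
Full result column, 4 rows per line (a,b,c fixed per line; d,e runs 00..11 left to right):
  rows 0-3 [a,b,c=000]: 0000  = hex 0
  rows 4-7 [a,b,c=001]: 0011  = hex 3
  rows 8-11 [a,b,c=010]: 0011  = hex 3
  rows 12-15 [a,b,c=011]: 0000  = hex 0
  rows 16-19 [a,b,c=100]: 1111  = hex F
  rows 20-23 [a,b,c=101]: 1111  = hex F
  rows 24-27 [a,b,c=110]: 0011  = hex 3
  rows 28-31 [a,b,c=111]: 0011  = hex 3
Output column (row 0 .. row 31) = 00000011001100001111111100110011
Output column grouped in 4s = 0000 0011 0011 0000 1111 1111 0011 0011 = 0x0330FF33
Convert to decimal digit by digit (value = value*16 + digit):
  0 -> 0
  0*16 + 3 = 3
  3*16 + 3 = 51
  51*16 + 0 = 816
  816*16 + 15 (F) = 13071
  13071*16 + 15 (F) = 209151
  209151*16 + 3 = 3346419
  3346419*16 + 3 = 53542707
Decimal = 53542707

53542707
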